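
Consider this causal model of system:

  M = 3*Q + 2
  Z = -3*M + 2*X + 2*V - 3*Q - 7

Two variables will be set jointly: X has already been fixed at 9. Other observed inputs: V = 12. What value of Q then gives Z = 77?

Q = -4

With X held at 9:
Substituting into the Z equation gives Z = -12*Q + 29.
Solve -12*Q + 29 = 77: Q = (77 - 29) / -12 = -4.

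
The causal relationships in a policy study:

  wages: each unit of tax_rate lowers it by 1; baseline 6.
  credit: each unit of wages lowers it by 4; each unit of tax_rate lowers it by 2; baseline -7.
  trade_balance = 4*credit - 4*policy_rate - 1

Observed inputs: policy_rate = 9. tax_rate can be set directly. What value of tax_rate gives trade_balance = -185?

Substituting into the credit equation gives credit = 2*tax_rate - 31.
Substituting into the trade_balance equation gives trade_balance = 8*tax_rate - 161.
Solve 8*tax_rate - 161 = -185: tax_rate = (-185 + 161) / 8 = -3.

tax_rate = -3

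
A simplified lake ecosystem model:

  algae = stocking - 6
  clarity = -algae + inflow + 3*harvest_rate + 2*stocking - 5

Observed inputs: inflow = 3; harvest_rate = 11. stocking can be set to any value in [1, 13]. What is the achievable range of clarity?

Substituting into the clarity equation gives clarity = stocking + 37.
Linear in stocking, so extremes are at the endpoints: stocking = 1 gives clarity = 38; stocking = 13 gives clarity = 50.

38 to 50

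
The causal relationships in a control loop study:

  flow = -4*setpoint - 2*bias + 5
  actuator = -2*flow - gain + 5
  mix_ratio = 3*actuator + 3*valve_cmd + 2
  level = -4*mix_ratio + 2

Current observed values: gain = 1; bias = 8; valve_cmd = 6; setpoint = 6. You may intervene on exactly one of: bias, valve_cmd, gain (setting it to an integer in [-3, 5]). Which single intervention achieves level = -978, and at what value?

Intervening on bias: level = -48*bias - 582. Reaching -978 requires bias = 33/4, not an integer.
Intervening on valve_cmd: level = -12*valve_cmd - 894. Reaching -978 requires valve_cmd = 7, outside [-3, 5].
Intervening on gain: with other inputs at their observed values, level = 12*gain - 978. Solving for -978 gives gain = 0, within [-3, 5].

set gain = 0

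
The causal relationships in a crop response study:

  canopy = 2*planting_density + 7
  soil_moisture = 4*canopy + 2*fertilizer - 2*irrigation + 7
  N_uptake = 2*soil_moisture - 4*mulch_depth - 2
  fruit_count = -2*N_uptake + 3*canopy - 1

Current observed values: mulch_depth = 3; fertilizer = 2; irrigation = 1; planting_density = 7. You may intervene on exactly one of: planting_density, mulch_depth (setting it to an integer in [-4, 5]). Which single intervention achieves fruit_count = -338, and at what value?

Intervening on planting_density: fruit_count = -26*planting_density - 100. Reaching -338 requires planting_density = 119/13, not an integer.
Intervening on mulch_depth: with other inputs at their observed values, fruit_count = 8*mulch_depth - 306. Solving for -338 gives mulch_depth = -4, within [-4, 5].

set mulch_depth = -4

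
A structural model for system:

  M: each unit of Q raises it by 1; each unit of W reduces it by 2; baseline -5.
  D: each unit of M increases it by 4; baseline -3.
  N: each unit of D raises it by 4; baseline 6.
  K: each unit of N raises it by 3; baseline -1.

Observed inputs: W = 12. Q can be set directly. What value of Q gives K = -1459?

Substituting into the M equation gives M = Q - 29.
Substituting into the D equation gives D = 4*Q - 119.
Substituting into the N equation gives N = 16*Q - 470.
Substituting into the K equation gives K = 48*Q - 1411.
Solve 48*Q - 1411 = -1459: Q = (-1459 + 1411) / 48 = -1.

Q = -1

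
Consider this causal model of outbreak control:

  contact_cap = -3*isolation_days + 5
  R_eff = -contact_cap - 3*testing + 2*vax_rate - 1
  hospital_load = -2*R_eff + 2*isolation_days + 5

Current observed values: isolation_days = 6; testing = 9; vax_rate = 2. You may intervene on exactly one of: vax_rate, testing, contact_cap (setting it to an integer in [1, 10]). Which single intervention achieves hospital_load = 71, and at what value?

Intervening on vax_rate: hospital_load = -4*vax_rate + 47. Reaching 71 requires vax_rate = -6, outside [1, 10].
Intervening on testing: hospital_load = 6*testing - 15. Reaching 71 requires testing = 43/3, not an integer.
Intervening on contact_cap: with other inputs at their observed values, hospital_load = 2*contact_cap + 65. Solving for 71 gives contact_cap = 3, within [1, 10].

set contact_cap = 3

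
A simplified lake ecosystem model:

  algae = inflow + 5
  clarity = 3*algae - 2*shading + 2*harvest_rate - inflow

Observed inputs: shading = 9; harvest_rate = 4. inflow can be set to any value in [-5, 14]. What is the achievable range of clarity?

-5 to 33

Substituting into the clarity equation gives clarity = 2*inflow + 5.
Linear in inflow, so extremes are at the endpoints: inflow = -5 gives clarity = -5; inflow = 14 gives clarity = 33.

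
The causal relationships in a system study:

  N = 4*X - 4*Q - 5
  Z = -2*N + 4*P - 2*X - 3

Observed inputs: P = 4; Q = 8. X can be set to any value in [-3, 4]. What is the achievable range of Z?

Substituting into the N equation gives N = 4*X - 37.
Substituting into the Z equation gives Z = -10*X + 87.
Linear in X, so extremes are at the endpoints: X = -3 gives Z = 117; X = 4 gives Z = 47.

47 to 117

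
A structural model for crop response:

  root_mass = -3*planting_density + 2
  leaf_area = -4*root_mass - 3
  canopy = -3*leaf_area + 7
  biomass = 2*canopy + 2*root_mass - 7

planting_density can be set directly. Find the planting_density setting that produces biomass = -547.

Substituting into the leaf_area equation gives leaf_area = 12*planting_density - 11.
This gives canopy = -36*planting_density + 40.
biomass becomes -78*planting_density + 77.
Solve -78*planting_density + 77 = -547: planting_density = (-547 - 77) / -78 = 8.

planting_density = 8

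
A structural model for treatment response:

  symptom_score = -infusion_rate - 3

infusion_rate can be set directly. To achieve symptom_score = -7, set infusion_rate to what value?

infusion_rate = 4

Solve -infusion_rate - 3 = -7: infusion_rate = (-7 + 3) / -1 = 4.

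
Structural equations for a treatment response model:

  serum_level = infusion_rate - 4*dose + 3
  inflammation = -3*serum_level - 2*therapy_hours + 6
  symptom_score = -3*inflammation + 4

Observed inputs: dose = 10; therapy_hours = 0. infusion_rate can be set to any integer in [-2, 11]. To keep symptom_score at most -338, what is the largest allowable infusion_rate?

infusion_rate = 1

Substituting into the serum_level equation gives serum_level = infusion_rate - 37.
Substituting into the inflammation equation gives inflammation = -3*infusion_rate + 117.
Substituting into the symptom_score equation gives symptom_score = 9*infusion_rate - 347.
Require 9*infusion_rate - 347 ≤ -338, so infusion_rate ≤ 1.
The largest integer in [-2, 11] satisfying this is 1.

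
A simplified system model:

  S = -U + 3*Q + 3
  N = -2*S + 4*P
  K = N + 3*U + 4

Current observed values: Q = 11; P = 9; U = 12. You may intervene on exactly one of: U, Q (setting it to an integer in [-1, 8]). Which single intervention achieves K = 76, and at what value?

set Q = 3

Intervening on U: K = 5*U - 32. Reaching 76 requires U = 108/5, not an integer.
Intervening on Q: with other inputs at their observed values, K = -6*Q + 94. Solving for 76 gives Q = 3, within [-1, 8].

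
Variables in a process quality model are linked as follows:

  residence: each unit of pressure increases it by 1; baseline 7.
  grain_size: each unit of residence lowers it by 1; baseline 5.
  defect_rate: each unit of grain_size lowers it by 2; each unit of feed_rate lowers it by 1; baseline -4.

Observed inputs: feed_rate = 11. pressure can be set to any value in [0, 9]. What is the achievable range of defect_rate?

Substituting into the grain_size equation gives grain_size = -pressure - 2.
defect_rate becomes 2*pressure - 11.
Linear in pressure, so extremes are at the endpoints: pressure = 0 gives defect_rate = -11; pressure = 9 gives defect_rate = 7.

-11 to 7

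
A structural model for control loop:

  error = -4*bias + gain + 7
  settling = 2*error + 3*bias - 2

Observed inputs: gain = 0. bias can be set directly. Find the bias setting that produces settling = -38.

Substituting into the error equation gives error = -4*bias + 7.
Substituting into the settling equation gives settling = -5*bias + 12.
Solve -5*bias + 12 = -38: bias = (-38 - 12) / -5 = 10.

bias = 10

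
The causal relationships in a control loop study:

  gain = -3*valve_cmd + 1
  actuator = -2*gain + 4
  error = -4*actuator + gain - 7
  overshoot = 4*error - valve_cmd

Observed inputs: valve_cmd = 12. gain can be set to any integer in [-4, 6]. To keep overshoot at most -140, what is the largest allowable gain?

gain = -1

Intervening on gain fixes its value directly, overriding its dependence on valve_cmd.
Substituting into the error equation gives error = 9*gain - 23.
So overshoot = 36*gain - 104.
Require 36*gain - 104 ≤ -140, so gain ≤ -1.
The largest integer in [-4, 6] satisfying this is -1.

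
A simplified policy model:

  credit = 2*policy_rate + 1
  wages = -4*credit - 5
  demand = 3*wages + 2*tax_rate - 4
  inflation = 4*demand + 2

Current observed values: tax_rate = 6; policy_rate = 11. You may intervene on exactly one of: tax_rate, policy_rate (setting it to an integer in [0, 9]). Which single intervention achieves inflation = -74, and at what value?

set policy_rate = 0

Intervening on tax_rate: inflation = 8*tax_rate - 1178. Reaching -74 requires tax_rate = 138, outside [0, 9].
Intervening on policy_rate: with other inputs at their observed values, inflation = -96*policy_rate - 74. Solving for -74 gives policy_rate = 0, within [0, 9].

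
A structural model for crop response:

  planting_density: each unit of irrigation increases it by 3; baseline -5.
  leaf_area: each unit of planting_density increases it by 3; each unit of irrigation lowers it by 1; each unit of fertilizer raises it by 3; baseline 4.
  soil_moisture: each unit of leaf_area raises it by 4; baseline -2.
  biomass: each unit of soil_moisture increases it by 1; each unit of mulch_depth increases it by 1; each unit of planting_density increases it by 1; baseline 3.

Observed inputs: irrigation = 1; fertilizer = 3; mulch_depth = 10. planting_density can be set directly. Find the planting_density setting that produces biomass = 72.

Intervening on planting_density fixes its value directly, overriding its dependence on irrigation.
Substituting into the leaf_area equation gives leaf_area = 3*planting_density + 12.
So soil_moisture = 12*planting_density + 46.
biomass becomes 13*planting_density + 59.
Solve 13*planting_density + 59 = 72: planting_density = (72 - 59) / 13 = 1.

planting_density = 1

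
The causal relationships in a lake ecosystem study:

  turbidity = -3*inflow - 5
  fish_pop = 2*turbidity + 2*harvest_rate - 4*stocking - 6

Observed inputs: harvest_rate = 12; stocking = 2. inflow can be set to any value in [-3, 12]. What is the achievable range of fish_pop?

Substituting into the fish_pop equation gives fish_pop = -6*inflow.
Linear in inflow, so extremes are at the endpoints: inflow = -3 gives fish_pop = 18; inflow = 12 gives fish_pop = -72.

-72 to 18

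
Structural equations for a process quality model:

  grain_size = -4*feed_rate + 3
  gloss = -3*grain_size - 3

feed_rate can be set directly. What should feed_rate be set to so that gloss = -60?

feed_rate = -4

Substituting into the gloss equation gives gloss = 12*feed_rate - 12.
Solve 12*feed_rate - 12 = -60: feed_rate = (-60 + 12) / 12 = -4.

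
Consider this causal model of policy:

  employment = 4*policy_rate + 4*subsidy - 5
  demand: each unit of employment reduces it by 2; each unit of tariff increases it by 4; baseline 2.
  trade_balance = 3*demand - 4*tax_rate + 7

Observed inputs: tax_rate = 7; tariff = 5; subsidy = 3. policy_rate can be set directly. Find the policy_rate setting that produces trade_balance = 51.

Substituting into the employment equation gives employment = 4*policy_rate + 7.
This gives demand = -8*policy_rate + 8.
So trade_balance = -24*policy_rate + 3.
Solve -24*policy_rate + 3 = 51: policy_rate = (51 - 3) / -24 = -2.

policy_rate = -2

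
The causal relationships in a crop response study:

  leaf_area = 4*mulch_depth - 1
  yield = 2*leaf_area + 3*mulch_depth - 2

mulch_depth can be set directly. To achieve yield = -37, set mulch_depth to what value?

mulch_depth = -3

Substituting into the yield equation gives yield = 11*mulch_depth - 4.
Solve 11*mulch_depth - 4 = -37: mulch_depth = (-37 + 4) / 11 = -3.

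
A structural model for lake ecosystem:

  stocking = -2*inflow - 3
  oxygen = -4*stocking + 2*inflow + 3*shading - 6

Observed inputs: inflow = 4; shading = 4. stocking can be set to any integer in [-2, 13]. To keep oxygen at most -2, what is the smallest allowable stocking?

stocking = 4

Intervening on stocking fixes its value directly, overriding its dependence on inflow.
Substituting into the oxygen equation gives oxygen = -4*stocking + 14.
Require -4*stocking + 14 ≤ -2, so stocking ≥ 4.
The smallest integer in [-2, 13] satisfying this is 4.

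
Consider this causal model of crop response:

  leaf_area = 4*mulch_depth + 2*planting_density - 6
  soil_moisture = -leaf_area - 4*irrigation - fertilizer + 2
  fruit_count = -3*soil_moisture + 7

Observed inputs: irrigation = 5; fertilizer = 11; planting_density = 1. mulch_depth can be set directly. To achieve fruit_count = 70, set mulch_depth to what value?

mulch_depth = -1

Substituting into the leaf_area equation gives leaf_area = 4*mulch_depth - 4.
So soil_moisture = -4*mulch_depth - 25.
Substituting into the fruit_count equation gives fruit_count = 12*mulch_depth + 82.
Solve 12*mulch_depth + 82 = 70: mulch_depth = (70 - 82) / 12 = -1.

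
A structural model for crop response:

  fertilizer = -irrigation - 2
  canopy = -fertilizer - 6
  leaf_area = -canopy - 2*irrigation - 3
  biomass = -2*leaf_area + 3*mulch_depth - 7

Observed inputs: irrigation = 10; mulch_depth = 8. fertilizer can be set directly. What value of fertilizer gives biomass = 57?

Intervening on fertilizer fixes its value directly, overriding its dependence on irrigation.
Substituting into the leaf_area equation gives leaf_area = fertilizer - 17.
So biomass = -2*fertilizer + 51.
Solve -2*fertilizer + 51 = 57: fertilizer = (57 - 51) / -2 = -3.

fertilizer = -3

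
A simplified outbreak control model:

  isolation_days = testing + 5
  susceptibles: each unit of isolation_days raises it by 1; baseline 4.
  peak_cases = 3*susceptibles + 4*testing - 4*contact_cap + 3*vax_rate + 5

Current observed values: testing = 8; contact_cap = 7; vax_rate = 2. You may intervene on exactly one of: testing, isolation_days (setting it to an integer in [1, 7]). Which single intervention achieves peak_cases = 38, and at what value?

set testing = 4

Intervening on testing: with other inputs at their observed values, peak_cases = 7*testing + 10. Solving for 38 gives testing = 4, within [1, 7].
Intervening on isolation_days: peak_cases = 3*isolation_days + 27. Reaching 38 requires isolation_days = 11/3, not an integer.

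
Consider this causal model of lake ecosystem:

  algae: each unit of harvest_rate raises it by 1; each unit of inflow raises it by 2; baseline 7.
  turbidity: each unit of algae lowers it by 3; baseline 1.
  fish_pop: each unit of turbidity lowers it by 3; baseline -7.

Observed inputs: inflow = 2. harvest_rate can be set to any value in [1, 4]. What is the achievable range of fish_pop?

98 to 125

Substituting into the algae equation gives algae = harvest_rate + 11.
Substituting into the turbidity equation gives turbidity = -3*harvest_rate - 32.
Substituting into the fish_pop equation gives fish_pop = 9*harvest_rate + 89.
Linear in harvest_rate, so extremes are at the endpoints: harvest_rate = 1 gives fish_pop = 98; harvest_rate = 4 gives fish_pop = 125.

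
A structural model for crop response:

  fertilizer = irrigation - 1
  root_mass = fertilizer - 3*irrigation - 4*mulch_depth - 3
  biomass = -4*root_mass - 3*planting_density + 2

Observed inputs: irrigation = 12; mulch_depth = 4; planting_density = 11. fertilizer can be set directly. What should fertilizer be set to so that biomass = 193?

fertilizer = -1

Intervening on fertilizer fixes its value directly, overriding its dependence on irrigation.
Substituting into the root_mass equation gives root_mass = fertilizer - 55.
biomass becomes -4*fertilizer + 189.
Solve -4*fertilizer + 189 = 193: fertilizer = (193 - 189) / -4 = -1.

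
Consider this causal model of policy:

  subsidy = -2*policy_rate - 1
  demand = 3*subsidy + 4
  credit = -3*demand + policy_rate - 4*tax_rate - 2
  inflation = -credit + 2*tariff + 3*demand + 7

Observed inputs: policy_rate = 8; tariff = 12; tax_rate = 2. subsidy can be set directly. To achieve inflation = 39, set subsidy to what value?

subsidy = -1

Intervening on subsidy fixes its value directly, overriding its dependence on policy_rate.
Substituting into the credit equation gives credit = -9*subsidy - 14.
So inflation = 18*subsidy + 57.
Solve 18*subsidy + 57 = 39: subsidy = (39 - 57) / 18 = -1.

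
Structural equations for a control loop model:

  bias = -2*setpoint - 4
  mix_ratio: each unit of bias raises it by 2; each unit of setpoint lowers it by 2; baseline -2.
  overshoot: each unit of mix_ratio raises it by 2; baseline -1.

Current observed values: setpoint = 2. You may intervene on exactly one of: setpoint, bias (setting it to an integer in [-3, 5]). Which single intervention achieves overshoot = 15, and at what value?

set setpoint = -3

Intervening on setpoint: with other inputs at their observed values, overshoot = -12*setpoint - 21. Solving for 15 gives setpoint = -3, within [-3, 5].
Intervening on bias: overshoot = 4*bias - 13. Reaching 15 requires bias = 7, outside [-3, 5].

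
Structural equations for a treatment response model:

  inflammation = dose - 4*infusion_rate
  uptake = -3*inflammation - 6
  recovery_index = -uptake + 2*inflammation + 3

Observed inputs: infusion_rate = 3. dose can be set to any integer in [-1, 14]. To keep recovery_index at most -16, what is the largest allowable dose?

dose = 7

Substituting into the inflammation equation gives inflammation = dose - 12.
Substituting into the uptake equation gives uptake = -3*dose + 30.
recovery_index becomes 5*dose - 51.
Require 5*dose - 51 ≤ -16, so dose ≤ 7.
The largest integer in [-1, 14] satisfying this is 7.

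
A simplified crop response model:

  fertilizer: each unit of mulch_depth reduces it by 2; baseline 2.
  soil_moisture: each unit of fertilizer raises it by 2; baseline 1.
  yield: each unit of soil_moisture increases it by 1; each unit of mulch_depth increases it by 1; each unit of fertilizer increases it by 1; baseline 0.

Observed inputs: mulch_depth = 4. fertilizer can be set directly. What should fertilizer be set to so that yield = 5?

fertilizer = 0

Intervening on fertilizer fixes its value directly, overriding its dependence on mulch_depth.
Substituting into the yield equation gives yield = 3*fertilizer + 5.
Solve 3*fertilizer + 5 = 5: fertilizer = (5 - 5) / 3 = 0.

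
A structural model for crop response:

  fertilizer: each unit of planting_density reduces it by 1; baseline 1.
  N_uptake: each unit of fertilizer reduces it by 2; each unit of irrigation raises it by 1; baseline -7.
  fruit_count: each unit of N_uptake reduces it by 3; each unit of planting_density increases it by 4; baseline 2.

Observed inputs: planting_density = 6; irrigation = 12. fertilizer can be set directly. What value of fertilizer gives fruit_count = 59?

fertilizer = 8

Intervening on fertilizer fixes its value directly, overriding its dependence on planting_density.
Substituting into the N_uptake equation gives N_uptake = -2*fertilizer + 5.
fruit_count becomes 6*fertilizer + 11.
Solve 6*fertilizer + 11 = 59: fertilizer = (59 - 11) / 6 = 8.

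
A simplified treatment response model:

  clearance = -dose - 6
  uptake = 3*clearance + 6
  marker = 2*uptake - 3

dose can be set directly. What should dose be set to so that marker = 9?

dose = -6

Substituting into the uptake equation gives uptake = -3*dose - 12.
So marker = -6*dose - 27.
Solve -6*dose - 27 = 9: dose = (9 + 27) / -6 = -6.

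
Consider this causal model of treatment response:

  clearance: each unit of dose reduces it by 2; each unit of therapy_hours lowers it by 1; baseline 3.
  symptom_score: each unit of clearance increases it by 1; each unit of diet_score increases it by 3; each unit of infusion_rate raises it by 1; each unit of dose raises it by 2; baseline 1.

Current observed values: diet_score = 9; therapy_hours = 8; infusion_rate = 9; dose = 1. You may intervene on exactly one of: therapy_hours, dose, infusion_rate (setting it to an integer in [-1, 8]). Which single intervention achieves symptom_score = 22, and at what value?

set infusion_rate = -1

Intervening on therapy_hours: symptom_score = -therapy_hours + 40. Reaching 22 requires therapy_hours = 18, outside [-1, 8].
Intervening on dose: the paths from dose to symptom_score cancel (net effect zero), leaving symptom_score = 32; 22 is unreachable this way.
Intervening on infusion_rate: with other inputs at their observed values, symptom_score = infusion_rate + 23. Solving for 22 gives infusion_rate = -1, within [-1, 8].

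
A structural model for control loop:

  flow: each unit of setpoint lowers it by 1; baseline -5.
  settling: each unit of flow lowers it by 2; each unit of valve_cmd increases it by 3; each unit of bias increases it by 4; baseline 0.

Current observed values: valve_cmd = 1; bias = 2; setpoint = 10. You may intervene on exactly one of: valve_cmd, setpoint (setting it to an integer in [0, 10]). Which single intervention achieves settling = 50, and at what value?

set valve_cmd = 4

Intervening on valve_cmd: with other inputs at their observed values, settling = 3*valve_cmd + 38. Solving for 50 gives valve_cmd = 4, within [0, 10].
Intervening on setpoint: settling = 2*setpoint + 21. Reaching 50 requires setpoint = 29/2, not an integer.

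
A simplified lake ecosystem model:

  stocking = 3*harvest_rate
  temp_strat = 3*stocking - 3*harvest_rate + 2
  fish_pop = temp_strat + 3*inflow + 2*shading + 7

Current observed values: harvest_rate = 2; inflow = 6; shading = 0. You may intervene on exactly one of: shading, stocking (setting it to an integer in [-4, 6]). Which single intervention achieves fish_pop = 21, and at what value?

set stocking = 0

Intervening on shading: fish_pop = 2*shading + 39. Reaching 21 requires shading = -9, outside [-4, 6].
Intervening on stocking: with other inputs at their observed values, fish_pop = 3*stocking + 21. Solving for 21 gives stocking = 0, within [-4, 6].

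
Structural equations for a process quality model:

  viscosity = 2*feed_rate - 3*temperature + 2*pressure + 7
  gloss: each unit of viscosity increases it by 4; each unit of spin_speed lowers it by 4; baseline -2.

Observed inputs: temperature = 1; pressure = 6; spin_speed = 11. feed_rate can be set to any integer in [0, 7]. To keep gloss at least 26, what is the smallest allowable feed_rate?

feed_rate = 1

Substituting into the viscosity equation gives viscosity = 2*feed_rate + 16.
Substituting into the gloss equation gives gloss = 8*feed_rate + 18.
Require 8*feed_rate + 18 ≥ 26, so feed_rate ≥ 1.
The smallest integer in [0, 7] satisfying this is 1.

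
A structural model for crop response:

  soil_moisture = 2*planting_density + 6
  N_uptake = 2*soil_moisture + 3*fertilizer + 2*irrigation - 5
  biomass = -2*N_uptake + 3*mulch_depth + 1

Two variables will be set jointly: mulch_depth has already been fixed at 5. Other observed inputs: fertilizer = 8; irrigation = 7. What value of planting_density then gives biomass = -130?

With mulch_depth held at 5:
Substituting into the N_uptake equation gives N_uptake = 4*planting_density + 45.
biomass becomes -8*planting_density - 74.
Solve -8*planting_density - 74 = -130: planting_density = (-130 + 74) / -8 = 7.

planting_density = 7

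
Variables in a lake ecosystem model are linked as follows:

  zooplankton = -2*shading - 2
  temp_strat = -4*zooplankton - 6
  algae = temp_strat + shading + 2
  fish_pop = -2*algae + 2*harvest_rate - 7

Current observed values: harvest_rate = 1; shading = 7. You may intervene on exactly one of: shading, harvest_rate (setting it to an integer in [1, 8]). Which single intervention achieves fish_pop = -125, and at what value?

set harvest_rate = 8

Intervening on shading: fish_pop = -18*shading - 13. Reaching -125 requires shading = 56/9, not an integer.
Intervening on harvest_rate: with other inputs at their observed values, fish_pop = 2*harvest_rate - 141. Solving for -125 gives harvest_rate = 8, within [1, 8].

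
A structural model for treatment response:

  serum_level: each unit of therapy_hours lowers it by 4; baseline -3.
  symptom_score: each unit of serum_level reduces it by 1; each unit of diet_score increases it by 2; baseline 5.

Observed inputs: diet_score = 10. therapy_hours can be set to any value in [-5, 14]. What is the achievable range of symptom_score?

Substituting into the symptom_score equation gives symptom_score = 4*therapy_hours + 28.
Linear in therapy_hours, so extremes are at the endpoints: therapy_hours = -5 gives symptom_score = 8; therapy_hours = 14 gives symptom_score = 84.

8 to 84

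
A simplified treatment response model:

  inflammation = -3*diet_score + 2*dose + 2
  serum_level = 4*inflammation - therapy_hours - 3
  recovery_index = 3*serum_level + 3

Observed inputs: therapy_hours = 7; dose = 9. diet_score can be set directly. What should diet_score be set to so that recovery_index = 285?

Substituting into the inflammation equation gives inflammation = -3*diet_score + 20.
So serum_level = -12*diet_score + 70.
Substituting into the recovery_index equation gives recovery_index = -36*diet_score + 213.
Solve -36*diet_score + 213 = 285: diet_score = (285 - 213) / -36 = -2.

diet_score = -2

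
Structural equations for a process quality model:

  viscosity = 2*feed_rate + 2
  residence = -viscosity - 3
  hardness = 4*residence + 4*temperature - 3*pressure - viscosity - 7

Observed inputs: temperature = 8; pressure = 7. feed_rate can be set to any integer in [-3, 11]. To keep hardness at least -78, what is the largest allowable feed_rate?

Substituting into the residence equation gives residence = -2*feed_rate - 5.
hardness becomes -10*feed_rate - 18.
Require -10*feed_rate - 18 ≥ -78, so feed_rate ≤ 6.
The largest integer in [-3, 11] satisfying this is 6.

feed_rate = 6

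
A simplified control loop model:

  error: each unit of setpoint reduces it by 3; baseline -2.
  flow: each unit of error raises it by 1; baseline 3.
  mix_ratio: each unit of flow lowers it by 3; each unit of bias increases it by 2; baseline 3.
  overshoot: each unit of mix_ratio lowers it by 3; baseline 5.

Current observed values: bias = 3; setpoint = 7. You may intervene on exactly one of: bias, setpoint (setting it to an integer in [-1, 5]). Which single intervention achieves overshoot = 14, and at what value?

set setpoint = -1

Intervening on bias: overshoot = -6*bias - 184. Reaching 14 requires bias = -33, outside [-1, 5].
Intervening on setpoint: with other inputs at their observed values, overshoot = -27*setpoint - 13. Solving for 14 gives setpoint = -1, within [-1, 5].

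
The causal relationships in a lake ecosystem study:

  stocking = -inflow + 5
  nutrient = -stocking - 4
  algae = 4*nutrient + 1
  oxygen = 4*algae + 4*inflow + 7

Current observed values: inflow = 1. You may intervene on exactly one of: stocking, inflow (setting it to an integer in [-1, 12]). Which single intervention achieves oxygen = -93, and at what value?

set inflow = 2

Intervening on stocking: oxygen = -16*stocking - 49. Reaching -93 requires stocking = 11/4, not an integer.
Intervening on inflow: with other inputs at their observed values, oxygen = 20*inflow - 133. Solving for -93 gives inflow = 2, within [-1, 12].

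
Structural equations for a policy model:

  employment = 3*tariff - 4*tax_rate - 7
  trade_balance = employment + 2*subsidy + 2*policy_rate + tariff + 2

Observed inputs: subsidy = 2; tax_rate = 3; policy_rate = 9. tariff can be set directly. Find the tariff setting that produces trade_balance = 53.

tariff = 12

Substituting into the employment equation gives employment = 3*tariff - 19.
Substituting into the trade_balance equation gives trade_balance = 4*tariff + 5.
Solve 4*tariff + 5 = 53: tariff = (53 - 5) / 4 = 12.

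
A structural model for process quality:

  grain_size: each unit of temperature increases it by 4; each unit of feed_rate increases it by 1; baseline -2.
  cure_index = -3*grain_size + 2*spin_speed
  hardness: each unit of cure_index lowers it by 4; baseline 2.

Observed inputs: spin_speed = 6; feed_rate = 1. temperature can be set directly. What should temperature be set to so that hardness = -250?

Substituting into the grain_size equation gives grain_size = 4*temperature - 1.
Substituting into the cure_index equation gives cure_index = -12*temperature + 15.
Substituting into the hardness equation gives hardness = 48*temperature - 58.
Solve 48*temperature - 58 = -250: temperature = (-250 + 58) / 48 = -4.

temperature = -4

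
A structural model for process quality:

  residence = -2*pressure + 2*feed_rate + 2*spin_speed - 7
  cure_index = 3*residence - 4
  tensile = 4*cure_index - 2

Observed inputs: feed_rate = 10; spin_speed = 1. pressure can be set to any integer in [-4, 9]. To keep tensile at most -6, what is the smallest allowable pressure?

pressure = 7

Substituting into the residence equation gives residence = -2*pressure + 15.
So cure_index = -6*pressure + 41.
Substituting into the tensile equation gives tensile = -24*pressure + 162.
Require -24*pressure + 162 ≤ -6, so pressure ≥ 7.
The smallest integer in [-4, 9] satisfying this is 7.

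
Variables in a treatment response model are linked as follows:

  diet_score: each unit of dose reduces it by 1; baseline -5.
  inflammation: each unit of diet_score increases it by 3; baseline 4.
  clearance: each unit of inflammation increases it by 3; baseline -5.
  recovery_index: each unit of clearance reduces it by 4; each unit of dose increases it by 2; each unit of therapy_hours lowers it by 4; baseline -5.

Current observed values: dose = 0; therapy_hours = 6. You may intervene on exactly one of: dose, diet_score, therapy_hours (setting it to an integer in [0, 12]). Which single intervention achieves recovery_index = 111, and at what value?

Intervening on dose: recovery_index = 38*dose + 123. Reaching 111 requires dose = -6/19, not an integer.
Intervening on diet_score: recovery_index = -36*diet_score - 57. Reaching 111 requires diet_score = -14/3, not an integer.
Intervening on therapy_hours: with other inputs at their observed values, recovery_index = -4*therapy_hours + 147. Solving for 111 gives therapy_hours = 9, within [0, 12].

set therapy_hours = 9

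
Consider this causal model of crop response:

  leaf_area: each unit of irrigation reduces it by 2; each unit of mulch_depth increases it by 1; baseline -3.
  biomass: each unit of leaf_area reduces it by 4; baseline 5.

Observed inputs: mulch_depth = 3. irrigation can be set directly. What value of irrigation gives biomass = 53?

Substituting into the leaf_area equation gives leaf_area = -2*irrigation.
biomass becomes 8*irrigation + 5.
Solve 8*irrigation + 5 = 53: irrigation = (53 - 5) / 8 = 6.

irrigation = 6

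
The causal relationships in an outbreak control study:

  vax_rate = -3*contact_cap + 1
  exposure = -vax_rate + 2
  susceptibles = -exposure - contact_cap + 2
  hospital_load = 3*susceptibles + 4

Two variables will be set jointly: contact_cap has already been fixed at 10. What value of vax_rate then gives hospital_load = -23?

With contact_cap held at 10:
Intervening on vax_rate fixes its value directly, overriding its dependence on contact_cap.
Substituting into the susceptibles equation gives susceptibles = vax_rate - 10.
This gives hospital_load = 3*vax_rate - 26.
Solve 3*vax_rate - 26 = -23: vax_rate = (-23 + 26) / 3 = 1.

vax_rate = 1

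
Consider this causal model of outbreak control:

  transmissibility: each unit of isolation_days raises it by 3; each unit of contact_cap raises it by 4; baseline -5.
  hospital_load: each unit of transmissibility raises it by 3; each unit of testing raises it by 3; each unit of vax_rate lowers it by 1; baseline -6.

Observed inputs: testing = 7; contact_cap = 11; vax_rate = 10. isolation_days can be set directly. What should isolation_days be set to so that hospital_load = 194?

Substituting into the transmissibility equation gives transmissibility = 3*isolation_days + 39.
Substituting into the hospital_load equation gives hospital_load = 9*isolation_days + 122.
Solve 9*isolation_days + 122 = 194: isolation_days = (194 - 122) / 9 = 8.

isolation_days = 8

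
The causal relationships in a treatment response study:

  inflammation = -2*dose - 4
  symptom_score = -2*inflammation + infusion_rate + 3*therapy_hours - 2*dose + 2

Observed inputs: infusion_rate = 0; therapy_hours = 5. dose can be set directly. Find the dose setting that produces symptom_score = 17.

dose = -4

Substituting into the symptom_score equation gives symptom_score = 2*dose + 25.
Solve 2*dose + 25 = 17: dose = (17 - 25) / 2 = -4.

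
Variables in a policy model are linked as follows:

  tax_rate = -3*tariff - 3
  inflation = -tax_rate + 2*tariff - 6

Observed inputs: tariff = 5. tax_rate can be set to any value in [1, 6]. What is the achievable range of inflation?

-2 to 3

Intervening on tax_rate fixes its value directly, overriding its dependence on tariff.
Substituting into the inflation equation gives inflation = -tax_rate + 4.
Linear in tax_rate, so extremes are at the endpoints: tax_rate = 1 gives inflation = 3; tax_rate = 6 gives inflation = -2.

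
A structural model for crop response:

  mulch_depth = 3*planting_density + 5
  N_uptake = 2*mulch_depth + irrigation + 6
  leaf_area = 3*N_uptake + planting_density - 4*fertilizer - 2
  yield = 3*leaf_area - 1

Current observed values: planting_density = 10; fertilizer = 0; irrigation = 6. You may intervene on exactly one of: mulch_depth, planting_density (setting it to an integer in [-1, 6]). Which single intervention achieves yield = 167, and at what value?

set mulch_depth = 2

Intervening on mulch_depth: with other inputs at their observed values, yield = 18*mulch_depth + 131. Solving for 167 gives mulch_depth = 2, within [-1, 6].
Intervening on planting_density: yield = 57*planting_density + 191. Reaching 167 requires planting_density = -8/19, not an integer.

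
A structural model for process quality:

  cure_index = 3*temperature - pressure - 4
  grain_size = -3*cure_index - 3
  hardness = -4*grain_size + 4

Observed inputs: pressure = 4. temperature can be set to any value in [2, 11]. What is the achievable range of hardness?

-8 to 316

Substituting into the cure_index equation gives cure_index = 3*temperature - 8.
Substituting into the grain_size equation gives grain_size = -9*temperature + 21.
This gives hardness = 36*temperature - 80.
Linear in temperature, so extremes are at the endpoints: temperature = 2 gives hardness = -8; temperature = 11 gives hardness = 316.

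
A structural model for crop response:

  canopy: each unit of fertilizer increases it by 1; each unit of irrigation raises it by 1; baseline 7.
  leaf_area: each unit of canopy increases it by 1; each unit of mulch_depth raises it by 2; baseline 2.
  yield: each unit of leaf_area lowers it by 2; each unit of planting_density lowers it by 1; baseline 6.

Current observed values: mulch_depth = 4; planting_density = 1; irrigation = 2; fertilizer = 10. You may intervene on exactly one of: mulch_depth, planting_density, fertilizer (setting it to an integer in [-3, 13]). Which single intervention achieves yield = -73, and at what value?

set mulch_depth = 9

Intervening on mulch_depth: with other inputs at their observed values, yield = -4*mulch_depth - 37. Solving for -73 gives mulch_depth = 9, within [-3, 13].
Intervening on planting_density: yield = -planting_density - 52. Reaching -73 requires planting_density = 21, outside [-3, 13].
Intervening on fertilizer: yield = -2*fertilizer - 33. Reaching -73 requires fertilizer = 20, outside [-3, 13].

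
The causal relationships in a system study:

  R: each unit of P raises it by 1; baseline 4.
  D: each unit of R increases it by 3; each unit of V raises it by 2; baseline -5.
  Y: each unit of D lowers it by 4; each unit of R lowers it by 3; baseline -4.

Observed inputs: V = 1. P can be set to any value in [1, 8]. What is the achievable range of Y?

Substituting into the D equation gives D = 3*P + 9.
Substituting into the Y equation gives Y = -15*P - 52.
Linear in P, so extremes are at the endpoints: P = 1 gives Y = -67; P = 8 gives Y = -172.

-172 to -67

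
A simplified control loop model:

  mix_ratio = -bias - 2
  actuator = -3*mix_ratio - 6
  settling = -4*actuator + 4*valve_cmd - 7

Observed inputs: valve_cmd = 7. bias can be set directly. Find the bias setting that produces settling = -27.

bias = 4

Substituting into the actuator equation gives actuator = 3*bias.
So settling = -12*bias + 21.
Solve -12*bias + 21 = -27: bias = (-27 - 21) / -12 = 4.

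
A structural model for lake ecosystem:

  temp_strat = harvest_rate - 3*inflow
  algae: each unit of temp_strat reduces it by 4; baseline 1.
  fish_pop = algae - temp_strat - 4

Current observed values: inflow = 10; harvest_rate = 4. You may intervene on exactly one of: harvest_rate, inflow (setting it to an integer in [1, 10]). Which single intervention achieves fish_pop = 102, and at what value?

Intervening on harvest_rate: with other inputs at their observed values, fish_pop = -5*harvest_rate + 147. Solving for 102 gives harvest_rate = 9, within [1, 10].
Intervening on inflow: fish_pop = 15*inflow - 23. Reaching 102 requires inflow = 25/3, not an integer.

set harvest_rate = 9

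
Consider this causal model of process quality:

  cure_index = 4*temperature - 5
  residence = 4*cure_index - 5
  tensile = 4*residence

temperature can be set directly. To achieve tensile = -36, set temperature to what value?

temperature = 1

Substituting into the residence equation gives residence = 16*temperature - 25.
Substituting into the tensile equation gives tensile = 64*temperature - 100.
Solve 64*temperature - 100 = -36: temperature = (-36 + 100) / 64 = 1.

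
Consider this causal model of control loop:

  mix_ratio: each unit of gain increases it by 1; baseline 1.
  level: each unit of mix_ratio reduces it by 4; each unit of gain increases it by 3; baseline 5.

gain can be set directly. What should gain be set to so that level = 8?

gain = -7

Substituting into the level equation gives level = -gain + 1.
Solve -gain + 1 = 8: gain = (8 - 1) / -1 = -7.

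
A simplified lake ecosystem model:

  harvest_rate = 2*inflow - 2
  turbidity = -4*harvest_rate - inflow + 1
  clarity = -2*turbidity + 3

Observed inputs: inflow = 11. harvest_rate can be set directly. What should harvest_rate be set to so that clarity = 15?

harvest_rate = -1

Intervening on harvest_rate fixes its value directly, overriding its dependence on inflow.
Substituting into the turbidity equation gives turbidity = -4*harvest_rate - 10.
This gives clarity = 8*harvest_rate + 23.
Solve 8*harvest_rate + 23 = 15: harvest_rate = (15 - 23) / 8 = -1.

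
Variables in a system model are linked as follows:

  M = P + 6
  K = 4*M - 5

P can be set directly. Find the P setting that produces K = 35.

Substituting into the K equation gives K = 4*P + 19.
Solve 4*P + 19 = 35: P = (35 - 19) / 4 = 4.

P = 4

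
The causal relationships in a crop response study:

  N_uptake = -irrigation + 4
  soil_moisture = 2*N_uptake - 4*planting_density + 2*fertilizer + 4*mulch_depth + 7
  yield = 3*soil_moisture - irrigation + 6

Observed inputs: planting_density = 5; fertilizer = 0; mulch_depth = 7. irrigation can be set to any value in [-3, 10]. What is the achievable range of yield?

5 to 96

Substituting into the soil_moisture equation gives soil_moisture = -2*irrigation + 23.
yield becomes -7*irrigation + 75.
Linear in irrigation, so extremes are at the endpoints: irrigation = -3 gives yield = 96; irrigation = 10 gives yield = 5.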